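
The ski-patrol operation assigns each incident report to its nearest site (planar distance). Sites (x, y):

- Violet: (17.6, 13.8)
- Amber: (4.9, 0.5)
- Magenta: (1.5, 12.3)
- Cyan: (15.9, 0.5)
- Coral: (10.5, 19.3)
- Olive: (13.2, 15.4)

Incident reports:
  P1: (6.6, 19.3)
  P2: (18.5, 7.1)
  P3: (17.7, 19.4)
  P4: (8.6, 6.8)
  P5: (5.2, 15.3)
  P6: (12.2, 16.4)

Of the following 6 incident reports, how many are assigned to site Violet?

P1 → Coral
P2 → Violet
P3 → Violet
P4 → Amber
P5 → Magenta
P6 → Olive
2 of the 6 go to Violet.

2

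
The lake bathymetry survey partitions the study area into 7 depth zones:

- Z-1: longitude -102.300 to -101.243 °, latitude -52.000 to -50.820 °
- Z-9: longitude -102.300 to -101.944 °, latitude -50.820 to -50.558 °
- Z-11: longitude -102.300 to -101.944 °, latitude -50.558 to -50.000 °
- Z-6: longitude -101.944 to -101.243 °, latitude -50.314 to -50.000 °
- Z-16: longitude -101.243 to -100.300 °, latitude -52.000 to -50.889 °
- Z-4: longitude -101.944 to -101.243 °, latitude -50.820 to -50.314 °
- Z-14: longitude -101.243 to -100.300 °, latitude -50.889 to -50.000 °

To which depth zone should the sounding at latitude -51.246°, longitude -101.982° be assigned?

Z-1

The point has longitude = -101.982 and latitude = -51.246.
Only Z-1 satisfies -102.300 ≤ longitude ≤ -101.243 and -52.000 ≤ latitude ≤ -50.820.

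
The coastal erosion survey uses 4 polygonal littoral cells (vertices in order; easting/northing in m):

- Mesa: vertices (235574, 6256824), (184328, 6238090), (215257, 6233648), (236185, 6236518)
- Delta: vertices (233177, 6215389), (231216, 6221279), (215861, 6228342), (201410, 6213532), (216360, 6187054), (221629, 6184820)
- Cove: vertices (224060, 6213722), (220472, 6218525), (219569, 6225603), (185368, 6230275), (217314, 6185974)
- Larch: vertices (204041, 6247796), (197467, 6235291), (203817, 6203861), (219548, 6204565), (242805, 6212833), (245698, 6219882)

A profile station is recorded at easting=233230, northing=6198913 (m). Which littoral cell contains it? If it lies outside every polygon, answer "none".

none

Cast a ray rightward from (233230, 6198913). For each polygon, the edges (by vertex number in listed order) whose endpoints lie on opposite sides of northing = 6198913, where each meets that height, and whether that is right or left of the point:
Mesa: no edge straddles that height → 0 crossings.
Delta: 4–5 at easting≈209664.2 (left), 6–1 at easting≈226952.9 (left) → 0 crossings.
Cove: 4–5 at easting≈207983.5 (left), 5–1 at easting≈220459.7 (left) → 0 crossings.
Larch: no edge straddles that height → 0 crossings.
All counts are even, so the point lies outside every listed polygon.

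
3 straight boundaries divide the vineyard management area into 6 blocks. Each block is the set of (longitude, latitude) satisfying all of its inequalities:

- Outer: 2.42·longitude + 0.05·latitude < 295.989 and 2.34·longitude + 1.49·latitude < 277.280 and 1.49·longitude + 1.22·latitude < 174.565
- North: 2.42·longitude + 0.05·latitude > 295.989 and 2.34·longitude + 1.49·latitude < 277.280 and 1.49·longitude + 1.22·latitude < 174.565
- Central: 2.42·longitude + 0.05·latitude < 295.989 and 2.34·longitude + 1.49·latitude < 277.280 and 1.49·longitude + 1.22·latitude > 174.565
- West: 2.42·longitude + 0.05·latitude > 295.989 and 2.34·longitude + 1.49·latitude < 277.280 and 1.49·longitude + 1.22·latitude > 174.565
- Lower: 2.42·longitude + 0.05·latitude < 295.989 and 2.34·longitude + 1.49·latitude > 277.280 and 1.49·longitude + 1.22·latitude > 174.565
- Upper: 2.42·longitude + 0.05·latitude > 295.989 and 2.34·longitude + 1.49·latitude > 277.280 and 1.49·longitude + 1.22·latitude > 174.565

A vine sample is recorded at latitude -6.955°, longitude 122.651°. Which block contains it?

North

2.42·122.651 + 0.05·-6.955 = 296.468, which is > 295.989
2.34·122.651 + 1.49·-6.955 = 276.640, which is < 277.280
1.49·122.651 + 1.22·-6.955 = 174.265, which is < 174.565
This sign pattern matches North.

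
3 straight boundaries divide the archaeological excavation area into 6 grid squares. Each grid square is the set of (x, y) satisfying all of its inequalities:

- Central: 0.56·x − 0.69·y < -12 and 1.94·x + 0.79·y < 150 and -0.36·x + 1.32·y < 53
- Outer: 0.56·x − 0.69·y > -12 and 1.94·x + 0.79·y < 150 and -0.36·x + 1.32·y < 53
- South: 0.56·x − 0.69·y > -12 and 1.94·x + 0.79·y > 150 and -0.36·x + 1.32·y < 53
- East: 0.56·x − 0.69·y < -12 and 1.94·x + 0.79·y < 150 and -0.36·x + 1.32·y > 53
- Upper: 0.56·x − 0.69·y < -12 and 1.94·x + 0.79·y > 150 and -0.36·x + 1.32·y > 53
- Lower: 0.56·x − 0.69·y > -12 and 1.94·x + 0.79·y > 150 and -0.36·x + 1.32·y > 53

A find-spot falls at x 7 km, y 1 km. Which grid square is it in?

Outer

0.56·7 − 0.69·1 = 3.230, which is > -12
1.94·7 + 0.79·1 = 14.370, which is < 150
-0.36·7 + 1.32·1 = -1.200, which is < 53
This sign pattern matches Outer.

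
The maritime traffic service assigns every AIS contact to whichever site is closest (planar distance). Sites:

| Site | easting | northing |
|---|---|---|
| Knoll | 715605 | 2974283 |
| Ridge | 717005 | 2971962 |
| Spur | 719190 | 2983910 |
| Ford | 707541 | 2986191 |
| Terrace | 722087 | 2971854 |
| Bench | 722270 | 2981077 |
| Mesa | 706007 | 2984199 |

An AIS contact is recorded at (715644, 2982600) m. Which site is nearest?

Squared distances to each site:
Knoll: 69174010.000; Ridge: 115019365.000; Spur: 14290216.000; Ford: 78553890.000; Terrace: 156988765.000; Bench: 46223405.000; Mesa: 95428570.000.
Minimum at Spur.

Spur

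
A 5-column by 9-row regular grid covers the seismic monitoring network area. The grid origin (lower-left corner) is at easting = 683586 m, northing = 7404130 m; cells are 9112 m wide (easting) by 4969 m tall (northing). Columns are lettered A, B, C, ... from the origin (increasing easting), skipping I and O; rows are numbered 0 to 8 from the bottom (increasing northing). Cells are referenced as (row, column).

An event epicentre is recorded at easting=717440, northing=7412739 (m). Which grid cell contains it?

Column index: ⌊(717440 − 683586) / 9112⌋ = ⌊3.715⌋ = 3 → column D
Row offset from origin: ⌊(7412739 − 7404130) / 4969⌋ = ⌊1.733⌋ = 1 → row 1

(1, D)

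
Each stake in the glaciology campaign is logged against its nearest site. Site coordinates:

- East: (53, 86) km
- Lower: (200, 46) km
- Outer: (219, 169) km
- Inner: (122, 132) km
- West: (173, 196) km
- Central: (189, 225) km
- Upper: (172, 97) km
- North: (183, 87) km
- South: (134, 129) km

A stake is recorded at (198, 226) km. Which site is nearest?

Squared distances to each site:
East: 40625.000; Lower: 32404.000; Outer: 3690.000; Inner: 14612.000; West: 1525.000; Central: 82.000; Upper: 17317.000; North: 19546.000; South: 13505.000.
Minimum at Central.

Central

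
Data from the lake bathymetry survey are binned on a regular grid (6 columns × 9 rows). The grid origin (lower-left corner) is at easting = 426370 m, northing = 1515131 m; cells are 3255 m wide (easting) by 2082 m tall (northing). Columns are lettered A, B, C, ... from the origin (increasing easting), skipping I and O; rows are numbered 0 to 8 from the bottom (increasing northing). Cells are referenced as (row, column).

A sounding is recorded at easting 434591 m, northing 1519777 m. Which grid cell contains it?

Column index: ⌊(434591 − 426370) / 3255⌋ = ⌊2.526⌋ = 2 → column C
Row offset from origin: ⌊(1519777 − 1515131) / 2082⌋ = ⌊2.232⌋ = 2 → row 2

(2, C)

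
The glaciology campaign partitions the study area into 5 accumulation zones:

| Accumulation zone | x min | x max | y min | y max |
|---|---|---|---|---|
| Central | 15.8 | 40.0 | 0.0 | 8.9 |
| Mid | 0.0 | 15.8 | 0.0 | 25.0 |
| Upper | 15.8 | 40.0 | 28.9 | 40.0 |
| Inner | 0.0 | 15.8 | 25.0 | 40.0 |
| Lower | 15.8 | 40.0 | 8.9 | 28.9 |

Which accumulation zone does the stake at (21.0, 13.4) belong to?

Lower

The point has x = 21.0 and y = 13.4.
Only Lower satisfies 15.8 ≤ x ≤ 40.0 and 8.9 ≤ y ≤ 28.9.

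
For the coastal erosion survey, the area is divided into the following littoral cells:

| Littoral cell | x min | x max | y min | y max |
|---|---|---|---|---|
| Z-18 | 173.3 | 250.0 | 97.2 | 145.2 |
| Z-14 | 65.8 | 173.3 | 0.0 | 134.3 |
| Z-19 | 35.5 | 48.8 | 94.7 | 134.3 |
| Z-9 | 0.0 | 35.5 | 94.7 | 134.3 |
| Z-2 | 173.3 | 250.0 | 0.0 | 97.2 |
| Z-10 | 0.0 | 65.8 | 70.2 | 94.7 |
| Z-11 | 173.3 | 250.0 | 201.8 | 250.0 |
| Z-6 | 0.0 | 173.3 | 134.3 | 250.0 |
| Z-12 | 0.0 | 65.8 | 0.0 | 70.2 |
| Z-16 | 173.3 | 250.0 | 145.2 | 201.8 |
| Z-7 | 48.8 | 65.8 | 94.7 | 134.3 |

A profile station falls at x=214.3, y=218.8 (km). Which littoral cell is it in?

Z-11

The point has x = 214.3 and y = 218.8.
Only Z-11 satisfies 173.3 ≤ x ≤ 250.0 and 201.8 ≤ y ≤ 250.0.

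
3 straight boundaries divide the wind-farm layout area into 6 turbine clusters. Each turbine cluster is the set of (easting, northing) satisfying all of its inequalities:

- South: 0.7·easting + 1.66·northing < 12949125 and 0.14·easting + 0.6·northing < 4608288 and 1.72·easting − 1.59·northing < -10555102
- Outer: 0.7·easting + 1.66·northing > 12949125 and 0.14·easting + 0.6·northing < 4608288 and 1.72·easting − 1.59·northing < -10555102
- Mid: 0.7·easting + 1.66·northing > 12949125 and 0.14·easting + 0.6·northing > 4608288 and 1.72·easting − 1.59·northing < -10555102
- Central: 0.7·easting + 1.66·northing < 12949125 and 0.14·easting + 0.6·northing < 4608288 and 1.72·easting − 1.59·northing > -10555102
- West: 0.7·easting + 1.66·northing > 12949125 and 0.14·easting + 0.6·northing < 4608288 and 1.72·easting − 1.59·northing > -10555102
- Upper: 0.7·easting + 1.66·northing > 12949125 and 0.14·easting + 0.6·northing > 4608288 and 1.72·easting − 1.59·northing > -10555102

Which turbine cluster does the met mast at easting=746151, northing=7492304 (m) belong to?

Outer

0.7·746151 + 1.66·7492304 = 12959530.340, which is > 12949125
0.14·746151 + 0.6·7492304 = 4599843.540, which is < 4608288
1.72·746151 − 1.59·7492304 = -10629383.640, which is < -10555102
This sign pattern matches Outer.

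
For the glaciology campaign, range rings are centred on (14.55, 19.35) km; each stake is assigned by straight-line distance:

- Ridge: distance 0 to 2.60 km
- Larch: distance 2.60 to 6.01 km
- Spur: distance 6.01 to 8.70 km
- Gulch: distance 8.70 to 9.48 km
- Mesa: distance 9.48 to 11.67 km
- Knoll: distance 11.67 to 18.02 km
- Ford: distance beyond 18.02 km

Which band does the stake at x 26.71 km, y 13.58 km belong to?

Distance = √((26.71−14.55)² + (13.58−19.35)²) = √(147.866 + 33.293) = 13.460 km.
11.67 ≤ 13.460 < 18.02 → Knoll.

Knoll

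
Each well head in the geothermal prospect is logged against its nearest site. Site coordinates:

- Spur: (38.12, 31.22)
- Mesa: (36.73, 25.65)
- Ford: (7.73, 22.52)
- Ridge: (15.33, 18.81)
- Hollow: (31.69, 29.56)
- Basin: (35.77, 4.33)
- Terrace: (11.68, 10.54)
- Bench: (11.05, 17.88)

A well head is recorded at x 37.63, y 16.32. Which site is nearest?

Squared distances to each site:
Spur: 222.250; Mesa: 87.859; Ford: 932.450; Ridge: 503.490; Hollow: 210.581; Basin: 147.220; Terrace: 706.811; Bench: 708.930.
Minimum at Mesa.

Mesa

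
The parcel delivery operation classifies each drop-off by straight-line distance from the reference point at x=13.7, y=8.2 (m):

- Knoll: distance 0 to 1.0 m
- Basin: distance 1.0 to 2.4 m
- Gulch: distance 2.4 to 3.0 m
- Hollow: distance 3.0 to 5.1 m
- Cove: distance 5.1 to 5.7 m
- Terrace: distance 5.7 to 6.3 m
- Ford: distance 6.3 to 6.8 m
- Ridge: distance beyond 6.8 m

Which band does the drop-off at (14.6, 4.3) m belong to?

Distance = √((14.6−13.7)² + (4.3−8.2)²) = √(0.810 + 15.210) = 4.002 m.
3.0 ≤ 4.002 < 5.1 → Hollow.

Hollow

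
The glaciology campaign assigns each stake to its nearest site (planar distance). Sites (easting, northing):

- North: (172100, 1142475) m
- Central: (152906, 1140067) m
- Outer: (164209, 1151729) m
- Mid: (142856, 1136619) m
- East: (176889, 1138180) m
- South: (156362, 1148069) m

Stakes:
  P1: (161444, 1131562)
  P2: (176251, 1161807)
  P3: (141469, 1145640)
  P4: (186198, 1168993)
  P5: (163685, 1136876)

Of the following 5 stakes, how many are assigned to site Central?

P1 → Central
P2 → Outer
P3 → Mid
P4 → Outer
P5 → North
1 of the 5 goes to Central.

1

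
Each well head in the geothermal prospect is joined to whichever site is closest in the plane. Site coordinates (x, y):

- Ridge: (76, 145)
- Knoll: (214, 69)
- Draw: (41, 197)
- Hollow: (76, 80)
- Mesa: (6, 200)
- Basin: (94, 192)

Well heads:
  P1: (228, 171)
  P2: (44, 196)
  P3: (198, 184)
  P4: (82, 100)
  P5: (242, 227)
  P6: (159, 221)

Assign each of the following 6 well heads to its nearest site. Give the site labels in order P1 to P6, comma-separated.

P1 → Knoll (d²=10600.00)
P2 → Draw (d²=10.00)
P3 → Basin (d²=10880.00)
P4 → Hollow (d²=436.00)
P5 → Basin (d²=23129.00)
P6 → Basin (d²=5066.00)

Knoll, Draw, Basin, Hollow, Basin, Basin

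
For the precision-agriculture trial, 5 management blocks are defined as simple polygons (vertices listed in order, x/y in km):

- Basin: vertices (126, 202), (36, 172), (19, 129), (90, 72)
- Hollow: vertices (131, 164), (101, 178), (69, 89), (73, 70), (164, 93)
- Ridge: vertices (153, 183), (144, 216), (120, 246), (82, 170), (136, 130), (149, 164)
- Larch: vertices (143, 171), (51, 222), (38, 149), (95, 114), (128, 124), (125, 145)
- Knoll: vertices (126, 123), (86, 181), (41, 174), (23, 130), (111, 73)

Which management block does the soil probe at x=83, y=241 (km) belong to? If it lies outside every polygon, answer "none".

none

Cast a ray rightward from (83, 241). For each polygon, the edges (by vertex number in listed order) whose endpoints lie on opposite sides of y = 241, where each meets that height, and whether that is right or left of the point:
Basin: no edge straddles that height → 0 crossings.
Hollow: no edge straddles that height → 0 crossings.
Ridge: 2–3 at x≈124.0 (right), 3–4 at x≈117.5 (right) → 2 crossings.
Larch: no edge straddles that height → 0 crossings.
Knoll: no edge straddles that height → 0 crossings.
All counts are even, so the point lies outside every listed polygon.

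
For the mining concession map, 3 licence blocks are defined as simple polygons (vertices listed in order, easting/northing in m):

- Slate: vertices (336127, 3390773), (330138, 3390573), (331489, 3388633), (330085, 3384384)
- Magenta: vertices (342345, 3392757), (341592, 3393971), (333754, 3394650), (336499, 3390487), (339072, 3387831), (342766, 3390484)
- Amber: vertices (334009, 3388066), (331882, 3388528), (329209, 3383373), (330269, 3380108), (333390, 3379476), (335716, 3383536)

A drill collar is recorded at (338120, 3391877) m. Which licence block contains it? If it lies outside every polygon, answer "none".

Magenta

Cast a ray rightward from (338120, 3391877). For each polygon, the edges (by vertex number in listed order) whose endpoints lie on opposite sides of northing = 3391877, where each meets that height, and whether that is right or left of the point:
Slate: no edge straddles that height → 0 crossings.
Magenta: 3–4 at easting≈335582.5 (left), 6–1 at easting≈342508.0 (right) → 1 crossing.
Amber: no edge straddles that height → 0 crossings.
Only Magenta has an odd count, so the point is inside Magenta.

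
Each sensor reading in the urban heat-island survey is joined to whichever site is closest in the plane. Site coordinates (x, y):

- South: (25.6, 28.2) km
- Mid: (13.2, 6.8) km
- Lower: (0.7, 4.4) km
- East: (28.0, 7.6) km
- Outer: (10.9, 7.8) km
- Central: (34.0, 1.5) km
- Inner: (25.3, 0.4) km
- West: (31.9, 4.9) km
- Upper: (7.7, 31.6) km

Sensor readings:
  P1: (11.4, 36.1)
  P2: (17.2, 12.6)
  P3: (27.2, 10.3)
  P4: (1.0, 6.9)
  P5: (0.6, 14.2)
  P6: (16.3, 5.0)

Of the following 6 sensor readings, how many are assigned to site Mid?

P1 → Upper
P2 → Mid
P3 → East
P4 → Lower
P5 → Lower
P6 → Mid
2 of the 6 go to Mid.

2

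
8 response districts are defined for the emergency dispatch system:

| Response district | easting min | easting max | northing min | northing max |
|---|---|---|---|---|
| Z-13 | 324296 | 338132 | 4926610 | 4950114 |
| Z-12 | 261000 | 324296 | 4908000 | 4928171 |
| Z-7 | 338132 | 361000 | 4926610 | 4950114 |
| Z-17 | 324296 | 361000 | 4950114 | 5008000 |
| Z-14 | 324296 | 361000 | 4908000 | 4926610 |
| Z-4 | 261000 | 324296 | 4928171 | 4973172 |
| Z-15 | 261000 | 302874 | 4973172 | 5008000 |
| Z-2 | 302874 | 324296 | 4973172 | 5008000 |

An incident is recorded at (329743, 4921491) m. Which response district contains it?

The point has easting = 329743 and northing = 4921491.
Only Z-14 satisfies 324296 ≤ easting ≤ 361000 and 4908000 ≤ northing ≤ 4926610.

Z-14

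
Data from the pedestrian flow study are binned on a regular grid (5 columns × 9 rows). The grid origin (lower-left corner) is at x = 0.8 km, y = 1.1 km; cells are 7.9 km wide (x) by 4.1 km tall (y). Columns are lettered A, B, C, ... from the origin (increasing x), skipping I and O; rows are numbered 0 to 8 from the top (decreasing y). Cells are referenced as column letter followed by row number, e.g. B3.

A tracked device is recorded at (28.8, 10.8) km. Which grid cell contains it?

Column index: ⌊(28.8 − 0.8) / 7.9⌋ = ⌊3.544⌋ = 3 → column D
Row offset from origin: ⌊(10.8 − 1.1) / 4.1⌋ = ⌊2.366⌋ = 2 → row 6 (counted from top)

D6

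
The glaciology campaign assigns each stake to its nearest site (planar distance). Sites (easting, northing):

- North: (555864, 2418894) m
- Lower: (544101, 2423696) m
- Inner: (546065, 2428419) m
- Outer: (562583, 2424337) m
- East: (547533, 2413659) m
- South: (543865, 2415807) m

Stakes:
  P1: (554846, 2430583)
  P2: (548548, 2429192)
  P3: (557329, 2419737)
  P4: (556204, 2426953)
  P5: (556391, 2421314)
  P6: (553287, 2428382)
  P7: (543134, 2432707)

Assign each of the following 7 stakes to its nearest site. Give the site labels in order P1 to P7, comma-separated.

P1 → Inner (d²=81788857.00)
P2 → Inner (d²=6762818.00)
P3 → North (d²=2856874.00)
P4 → Outer (d²=47535097.00)
P5 → North (d²=6134129.00)
P6 → Inner (d²=52158653.00)
P7 → Inner (d²=26977705.00)

Inner, Inner, North, Outer, North, Inner, Inner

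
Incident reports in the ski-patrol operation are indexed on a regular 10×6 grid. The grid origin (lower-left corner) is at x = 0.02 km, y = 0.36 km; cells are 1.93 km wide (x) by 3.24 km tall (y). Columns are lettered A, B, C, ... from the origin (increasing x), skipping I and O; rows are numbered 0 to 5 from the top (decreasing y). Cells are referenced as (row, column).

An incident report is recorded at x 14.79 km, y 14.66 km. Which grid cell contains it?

(1, H)

Column index: ⌊(14.79 − 0.02) / 1.93⌋ = ⌊7.653⌋ = 7 → column H
Row offset from origin: ⌊(14.66 − 0.36) / 3.24⌋ = ⌊4.414⌋ = 4 → row 1 (counted from top)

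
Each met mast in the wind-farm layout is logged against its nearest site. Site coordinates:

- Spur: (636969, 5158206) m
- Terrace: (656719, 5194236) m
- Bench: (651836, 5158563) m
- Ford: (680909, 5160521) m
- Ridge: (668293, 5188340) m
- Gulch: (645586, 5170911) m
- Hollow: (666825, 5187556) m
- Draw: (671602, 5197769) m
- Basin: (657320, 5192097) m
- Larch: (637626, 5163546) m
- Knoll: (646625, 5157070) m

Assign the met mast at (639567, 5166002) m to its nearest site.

Larch

Squared distances to each site:
Spur: 67527220.000; Terrace: 1091349860.000; Bench: 205867082.000; Ford: 1739202325.000; Ridge: 1324169320.000; Gulch: 60326642.000; Hollow: 1207573480.000; Draw: 2035383514.000; Basin: 996118034.000; Larch: 9799417.000; Knoll: 129595988.000.
Minimum at Larch.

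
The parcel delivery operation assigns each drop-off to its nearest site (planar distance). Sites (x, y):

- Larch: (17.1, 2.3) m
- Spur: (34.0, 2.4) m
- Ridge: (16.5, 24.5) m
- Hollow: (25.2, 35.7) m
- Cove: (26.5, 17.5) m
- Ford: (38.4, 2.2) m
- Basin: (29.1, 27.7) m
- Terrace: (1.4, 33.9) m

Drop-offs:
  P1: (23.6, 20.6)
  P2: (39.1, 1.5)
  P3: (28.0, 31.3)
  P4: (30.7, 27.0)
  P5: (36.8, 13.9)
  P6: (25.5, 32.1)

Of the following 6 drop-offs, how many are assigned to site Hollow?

1

P1 → Cove
P2 → Ford
P3 → Basin
P4 → Basin
P5 → Cove
P6 → Hollow
1 of the 6 goes to Hollow.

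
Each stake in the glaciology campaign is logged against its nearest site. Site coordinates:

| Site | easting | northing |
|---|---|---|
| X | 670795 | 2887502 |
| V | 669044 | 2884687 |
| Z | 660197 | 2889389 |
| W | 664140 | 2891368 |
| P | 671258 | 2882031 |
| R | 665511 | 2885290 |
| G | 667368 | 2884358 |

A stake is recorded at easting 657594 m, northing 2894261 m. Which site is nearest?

Squared distances to each site:
X: 219950482.000; V: 222763976.000; Z: 30511993.000; W: 51219565.000; P: 336277796.000; R: 143157730.000; G: 193600485.000.
Minimum at Z.

Z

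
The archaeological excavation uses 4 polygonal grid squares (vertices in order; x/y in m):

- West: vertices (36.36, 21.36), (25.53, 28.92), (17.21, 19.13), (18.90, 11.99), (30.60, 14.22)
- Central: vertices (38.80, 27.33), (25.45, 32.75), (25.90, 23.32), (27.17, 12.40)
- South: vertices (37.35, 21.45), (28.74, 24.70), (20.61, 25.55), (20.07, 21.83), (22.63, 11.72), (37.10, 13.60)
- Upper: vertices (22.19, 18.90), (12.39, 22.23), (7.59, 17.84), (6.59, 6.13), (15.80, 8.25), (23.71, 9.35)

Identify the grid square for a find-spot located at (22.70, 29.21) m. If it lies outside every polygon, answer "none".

Cast a ray rightward from (22.70, 29.21). For each polygon, the edges (by vertex number in listed order) whose endpoints lie on opposite sides of y = 29.21, where each meets that height, and whether that is right or left of the point:
West: no edge straddles that height → 0 crossings.
Central: 1–2 at x≈34.169 (right), 2–3 at x≈25.619 (right) → 2 crossings.
South: no edge straddles that height → 0 crossings.
Upper: no edge straddles that height → 0 crossings.
All counts are even, so the point lies outside every listed polygon.

none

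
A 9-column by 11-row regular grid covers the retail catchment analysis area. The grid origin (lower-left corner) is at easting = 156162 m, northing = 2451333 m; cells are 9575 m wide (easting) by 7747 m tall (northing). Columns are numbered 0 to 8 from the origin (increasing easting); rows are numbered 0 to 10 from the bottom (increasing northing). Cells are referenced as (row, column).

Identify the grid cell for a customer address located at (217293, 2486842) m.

Column index: ⌊(217293 − 156162) / 9575⌋ = ⌊6.384⌋ = 6
Row offset from origin: ⌊(2486842 − 2451333) / 7747⌋ = ⌊4.584⌋ = 4 → row 4

(4, 6)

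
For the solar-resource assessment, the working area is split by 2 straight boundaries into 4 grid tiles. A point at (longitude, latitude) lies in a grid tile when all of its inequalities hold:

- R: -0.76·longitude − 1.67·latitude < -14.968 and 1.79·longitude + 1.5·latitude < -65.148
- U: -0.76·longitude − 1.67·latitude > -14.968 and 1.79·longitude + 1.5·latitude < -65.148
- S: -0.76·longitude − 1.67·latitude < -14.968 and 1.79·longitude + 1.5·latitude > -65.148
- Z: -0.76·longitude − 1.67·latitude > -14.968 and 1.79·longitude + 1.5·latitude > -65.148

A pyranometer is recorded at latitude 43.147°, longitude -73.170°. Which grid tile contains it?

R

-0.76·-73.170 − 1.67·43.147 = -16.446, which is < -14.968
1.79·-73.170 + 1.5·43.147 = -66.254, which is < -65.148
This sign pattern matches R.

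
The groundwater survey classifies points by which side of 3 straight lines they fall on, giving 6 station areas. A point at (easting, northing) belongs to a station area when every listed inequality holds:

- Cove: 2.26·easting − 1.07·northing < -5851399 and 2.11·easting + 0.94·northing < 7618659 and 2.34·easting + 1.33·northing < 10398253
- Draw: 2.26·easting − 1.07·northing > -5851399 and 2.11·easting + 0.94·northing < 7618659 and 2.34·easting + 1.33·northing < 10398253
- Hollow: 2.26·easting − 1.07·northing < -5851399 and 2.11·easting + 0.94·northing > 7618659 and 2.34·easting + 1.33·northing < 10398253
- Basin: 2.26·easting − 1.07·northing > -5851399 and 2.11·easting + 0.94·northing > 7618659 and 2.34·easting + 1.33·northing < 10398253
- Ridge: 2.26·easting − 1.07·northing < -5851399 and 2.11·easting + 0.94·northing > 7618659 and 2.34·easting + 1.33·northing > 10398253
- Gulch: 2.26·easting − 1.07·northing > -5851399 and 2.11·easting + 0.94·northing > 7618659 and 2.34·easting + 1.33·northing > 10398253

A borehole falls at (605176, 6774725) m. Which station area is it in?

Ridge

2.26·605176 − 1.07·6774725 = -5881257.990, which is < -5851399
2.11·605176 + 0.94·6774725 = 7645162.860, which is > 7618659
2.34·605176 + 1.33·6774725 = 10426496.090, which is > 10398253
This sign pattern matches Ridge.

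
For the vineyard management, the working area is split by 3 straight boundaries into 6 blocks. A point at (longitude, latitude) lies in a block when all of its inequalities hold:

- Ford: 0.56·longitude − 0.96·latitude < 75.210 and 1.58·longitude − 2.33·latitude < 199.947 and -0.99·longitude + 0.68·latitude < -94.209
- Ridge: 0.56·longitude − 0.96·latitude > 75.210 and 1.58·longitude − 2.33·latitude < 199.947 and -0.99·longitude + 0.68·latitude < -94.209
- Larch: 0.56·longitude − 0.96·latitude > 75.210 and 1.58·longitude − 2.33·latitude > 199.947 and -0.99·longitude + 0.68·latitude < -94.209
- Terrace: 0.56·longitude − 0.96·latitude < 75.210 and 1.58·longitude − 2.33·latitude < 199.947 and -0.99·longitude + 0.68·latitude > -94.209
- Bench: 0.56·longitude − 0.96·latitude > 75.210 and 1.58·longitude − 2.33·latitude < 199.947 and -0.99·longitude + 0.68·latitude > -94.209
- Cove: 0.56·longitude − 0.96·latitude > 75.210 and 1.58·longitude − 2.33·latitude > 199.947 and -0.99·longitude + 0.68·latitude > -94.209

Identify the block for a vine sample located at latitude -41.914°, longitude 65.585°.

0.56·65.585 − 0.96·-41.914 = 76.965, which is > 75.210
1.58·65.585 − 2.33·-41.914 = 201.284, which is > 199.947
-0.99·65.585 + 0.68·-41.914 = -93.431, which is > -94.209
This sign pattern matches Cove.

Cove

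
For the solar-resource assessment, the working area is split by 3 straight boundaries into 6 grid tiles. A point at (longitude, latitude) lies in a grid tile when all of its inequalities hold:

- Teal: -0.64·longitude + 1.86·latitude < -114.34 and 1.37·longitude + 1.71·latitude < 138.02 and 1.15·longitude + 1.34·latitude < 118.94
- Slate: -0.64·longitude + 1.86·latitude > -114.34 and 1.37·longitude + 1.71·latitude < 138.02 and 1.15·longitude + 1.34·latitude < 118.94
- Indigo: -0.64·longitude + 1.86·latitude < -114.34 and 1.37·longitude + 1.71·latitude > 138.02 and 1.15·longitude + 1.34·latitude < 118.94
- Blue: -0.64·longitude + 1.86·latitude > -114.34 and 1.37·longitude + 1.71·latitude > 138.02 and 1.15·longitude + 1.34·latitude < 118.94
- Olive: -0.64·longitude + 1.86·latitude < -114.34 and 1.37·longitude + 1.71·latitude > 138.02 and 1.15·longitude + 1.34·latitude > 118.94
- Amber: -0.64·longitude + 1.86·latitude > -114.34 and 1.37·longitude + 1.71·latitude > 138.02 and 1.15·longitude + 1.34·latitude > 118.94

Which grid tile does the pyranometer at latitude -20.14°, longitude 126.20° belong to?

-0.64·126.20 + 1.86·-20.14 = -118.228, which is < -114.34
1.37·126.20 + 1.71·-20.14 = 138.455, which is > 138.02
1.15·126.20 + 1.34·-20.14 = 118.142, which is < 118.94
This sign pattern matches Indigo.

Indigo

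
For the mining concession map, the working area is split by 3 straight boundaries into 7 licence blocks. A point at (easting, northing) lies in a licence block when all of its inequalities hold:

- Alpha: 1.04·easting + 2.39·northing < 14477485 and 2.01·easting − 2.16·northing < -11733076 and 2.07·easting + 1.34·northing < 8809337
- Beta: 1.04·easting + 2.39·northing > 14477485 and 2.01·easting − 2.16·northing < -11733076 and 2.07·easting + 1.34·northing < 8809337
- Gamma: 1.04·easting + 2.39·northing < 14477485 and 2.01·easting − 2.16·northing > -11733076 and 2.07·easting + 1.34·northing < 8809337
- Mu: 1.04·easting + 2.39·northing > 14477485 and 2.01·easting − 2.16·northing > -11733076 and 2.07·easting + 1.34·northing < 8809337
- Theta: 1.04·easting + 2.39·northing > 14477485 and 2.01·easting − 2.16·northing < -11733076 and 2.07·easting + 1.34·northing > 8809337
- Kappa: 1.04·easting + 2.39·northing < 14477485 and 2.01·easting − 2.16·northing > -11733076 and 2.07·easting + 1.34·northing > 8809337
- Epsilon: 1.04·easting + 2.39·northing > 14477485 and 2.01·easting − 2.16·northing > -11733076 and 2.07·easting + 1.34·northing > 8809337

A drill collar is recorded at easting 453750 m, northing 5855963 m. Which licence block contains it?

Alpha

1.04·453750 + 2.39·5855963 = 14467651.570, which is < 14477485
2.01·453750 − 2.16·5855963 = -11736842.580, which is < -11733076
2.07·453750 + 1.34·5855963 = 8786252.920, which is < 8809337
This sign pattern matches Alpha.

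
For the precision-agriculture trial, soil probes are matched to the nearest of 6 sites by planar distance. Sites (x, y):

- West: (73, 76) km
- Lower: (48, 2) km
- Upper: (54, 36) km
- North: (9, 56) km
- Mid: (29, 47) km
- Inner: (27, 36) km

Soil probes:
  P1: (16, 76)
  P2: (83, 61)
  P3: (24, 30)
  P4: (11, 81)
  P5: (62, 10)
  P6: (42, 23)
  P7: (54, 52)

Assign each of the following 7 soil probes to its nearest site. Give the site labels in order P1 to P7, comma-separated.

North, West, Inner, North, Lower, Upper, Upper

P1 → North (d²=449.00)
P2 → West (d²=325.00)
P3 → Inner (d²=45.00)
P4 → North (d²=629.00)
P5 → Lower (d²=260.00)
P6 → Upper (d²=313.00)
P7 → Upper (d²=256.00)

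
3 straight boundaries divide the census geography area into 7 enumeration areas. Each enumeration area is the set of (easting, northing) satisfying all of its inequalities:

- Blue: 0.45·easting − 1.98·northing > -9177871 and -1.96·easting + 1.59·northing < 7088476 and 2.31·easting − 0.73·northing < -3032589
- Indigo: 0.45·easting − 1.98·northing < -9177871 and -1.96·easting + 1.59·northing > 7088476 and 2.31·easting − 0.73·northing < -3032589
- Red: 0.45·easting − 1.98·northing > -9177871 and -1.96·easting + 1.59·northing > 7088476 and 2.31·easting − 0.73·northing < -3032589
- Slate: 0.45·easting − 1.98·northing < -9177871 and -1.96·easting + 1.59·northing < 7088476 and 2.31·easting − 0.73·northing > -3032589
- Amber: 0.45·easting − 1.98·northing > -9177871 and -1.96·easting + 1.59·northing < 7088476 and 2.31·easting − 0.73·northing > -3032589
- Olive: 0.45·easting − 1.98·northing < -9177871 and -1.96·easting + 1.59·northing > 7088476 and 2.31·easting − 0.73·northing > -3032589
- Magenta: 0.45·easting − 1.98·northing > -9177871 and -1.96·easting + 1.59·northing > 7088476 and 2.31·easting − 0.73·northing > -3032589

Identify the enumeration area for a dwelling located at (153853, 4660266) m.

0.45·153853 − 1.98·4660266 = -9158092.830, which is > -9177871
-1.96·153853 + 1.59·4660266 = 7108271.060, which is > 7088476
2.31·153853 − 0.73·4660266 = -3046593.750, which is < -3032589
This sign pattern matches Red.

Red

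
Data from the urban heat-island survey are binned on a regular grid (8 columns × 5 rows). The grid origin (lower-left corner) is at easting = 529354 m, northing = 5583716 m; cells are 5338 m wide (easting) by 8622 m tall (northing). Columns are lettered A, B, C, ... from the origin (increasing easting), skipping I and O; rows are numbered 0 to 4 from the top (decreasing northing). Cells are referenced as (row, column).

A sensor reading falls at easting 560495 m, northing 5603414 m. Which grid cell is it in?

(2, F)

Column index: ⌊(560495 − 529354) / 5338⌋ = ⌊5.834⌋ = 5 → column F
Row offset from origin: ⌊(5603414 − 5583716) / 8622⌋ = ⌊2.285⌋ = 2 → row 2 (counted from top)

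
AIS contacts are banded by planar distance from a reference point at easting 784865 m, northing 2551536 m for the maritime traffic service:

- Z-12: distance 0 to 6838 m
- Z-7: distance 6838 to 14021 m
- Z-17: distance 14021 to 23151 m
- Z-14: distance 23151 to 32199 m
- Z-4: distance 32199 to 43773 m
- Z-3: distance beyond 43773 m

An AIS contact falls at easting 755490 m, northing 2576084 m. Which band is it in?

Z-4

Distance = √((755490−784865)² + (2576084−2551536)²) = √(862890625.000 + 602604304.000) = 38281.783 m.
32199 ≤ 38281.783 < 43773 → Z-4.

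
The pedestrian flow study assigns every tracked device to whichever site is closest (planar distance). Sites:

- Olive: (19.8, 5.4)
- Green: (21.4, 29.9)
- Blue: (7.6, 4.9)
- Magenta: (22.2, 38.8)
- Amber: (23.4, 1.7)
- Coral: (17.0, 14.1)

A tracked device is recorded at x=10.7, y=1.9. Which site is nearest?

Squared distances to each site:
Olive: 95.060; Green: 898.490; Blue: 18.610; Magenta: 1493.860; Amber: 161.330; Coral: 188.530.
Minimum at Blue.

Blue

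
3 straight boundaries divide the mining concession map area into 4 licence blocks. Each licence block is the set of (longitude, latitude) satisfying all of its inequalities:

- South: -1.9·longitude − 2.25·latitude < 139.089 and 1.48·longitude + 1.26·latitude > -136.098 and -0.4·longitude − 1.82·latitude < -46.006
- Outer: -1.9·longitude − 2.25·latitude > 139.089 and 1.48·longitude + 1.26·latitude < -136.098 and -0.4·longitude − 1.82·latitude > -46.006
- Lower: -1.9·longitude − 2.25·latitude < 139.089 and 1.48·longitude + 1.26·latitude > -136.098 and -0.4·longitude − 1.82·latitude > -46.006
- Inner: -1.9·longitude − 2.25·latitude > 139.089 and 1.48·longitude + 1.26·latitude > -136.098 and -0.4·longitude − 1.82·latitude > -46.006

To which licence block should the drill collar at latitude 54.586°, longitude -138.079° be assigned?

Inner

-1.9·-138.079 − 2.25·54.586 = 139.532, which is > 139.089
1.48·-138.079 + 1.26·54.586 = -135.579, which is > -136.098
-0.4·-138.079 − 1.82·54.586 = -44.115, which is > -46.006
This sign pattern matches Inner.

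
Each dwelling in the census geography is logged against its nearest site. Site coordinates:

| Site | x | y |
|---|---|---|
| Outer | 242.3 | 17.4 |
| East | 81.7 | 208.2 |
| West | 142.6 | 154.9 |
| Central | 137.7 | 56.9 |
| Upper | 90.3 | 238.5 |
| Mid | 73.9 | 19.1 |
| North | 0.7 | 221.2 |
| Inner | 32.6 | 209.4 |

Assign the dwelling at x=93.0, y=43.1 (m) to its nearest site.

Squared distances to each site:
Outer: 22950.980; East: 27385.700; West: 14959.400; Central: 2188.530; Upper: 38188.450; Mid: 940.810; North: 40238.900; Inner: 31303.850.
Minimum at Mid.

Mid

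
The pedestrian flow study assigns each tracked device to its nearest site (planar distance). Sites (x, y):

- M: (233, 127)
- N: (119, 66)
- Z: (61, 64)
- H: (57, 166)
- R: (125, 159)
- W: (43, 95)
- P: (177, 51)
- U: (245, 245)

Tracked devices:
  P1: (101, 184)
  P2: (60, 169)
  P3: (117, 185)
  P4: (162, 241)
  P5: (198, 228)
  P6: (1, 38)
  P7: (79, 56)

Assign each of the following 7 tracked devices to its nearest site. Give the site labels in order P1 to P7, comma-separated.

P1 → R (d²=1201.00)
P2 → H (d²=18.00)
P3 → R (d²=740.00)
P4 → U (d²=6905.00)
P5 → U (d²=2498.00)
P6 → Z (d²=4276.00)
P7 → Z (d²=388.00)

R, H, R, U, U, Z, Z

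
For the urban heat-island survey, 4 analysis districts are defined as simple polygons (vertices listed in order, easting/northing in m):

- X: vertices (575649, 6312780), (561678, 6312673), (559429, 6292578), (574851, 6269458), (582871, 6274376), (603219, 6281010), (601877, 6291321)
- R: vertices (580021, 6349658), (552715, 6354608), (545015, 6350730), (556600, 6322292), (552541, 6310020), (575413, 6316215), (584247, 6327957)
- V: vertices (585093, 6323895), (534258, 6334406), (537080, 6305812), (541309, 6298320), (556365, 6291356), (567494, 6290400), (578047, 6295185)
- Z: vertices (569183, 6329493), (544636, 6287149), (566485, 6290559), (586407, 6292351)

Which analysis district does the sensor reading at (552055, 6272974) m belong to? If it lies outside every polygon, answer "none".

Cast a ray rightward from (552055, 6272974). For each polygon, the edges (by vertex number in listed order) whose endpoints lie on opposite sides of northing = 6272974, where each meets that height, and whether that is right or left of the point:
X: 3–4 at easting≈572505.7 (right), 4–5 at easting≈580584.7 (right) → 2 crossings.
R: no edge straddles that height → 0 crossings.
V: no edge straddles that height → 0 crossings.
Z: no edge straddles that height → 0 crossings.
All counts are even, so the point lies outside every listed polygon.

none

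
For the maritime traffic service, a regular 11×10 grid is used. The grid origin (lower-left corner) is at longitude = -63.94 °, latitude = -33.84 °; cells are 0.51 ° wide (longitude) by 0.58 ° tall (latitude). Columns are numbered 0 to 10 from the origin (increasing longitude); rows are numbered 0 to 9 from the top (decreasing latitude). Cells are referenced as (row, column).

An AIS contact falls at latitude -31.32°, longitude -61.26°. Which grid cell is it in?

(5, 5)

Column index: ⌊(-61.26 − -63.94) / 0.51⌋ = ⌊5.255⌋ = 5
Row offset from origin: ⌊(-31.32 − -33.84) / 0.58⌋ = ⌊4.345⌋ = 4 → row 5 (counted from top)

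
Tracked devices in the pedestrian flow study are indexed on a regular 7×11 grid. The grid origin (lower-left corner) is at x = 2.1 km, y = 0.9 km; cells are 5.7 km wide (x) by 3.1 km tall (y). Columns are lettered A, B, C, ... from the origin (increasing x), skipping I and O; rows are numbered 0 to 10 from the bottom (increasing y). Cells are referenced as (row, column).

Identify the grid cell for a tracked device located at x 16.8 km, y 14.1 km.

(4, C)

Column index: ⌊(16.8 − 2.1) / 5.7⌋ = ⌊2.579⌋ = 2 → column C
Row offset from origin: ⌊(14.1 − 0.9) / 3.1⌋ = ⌊4.258⌋ = 4 → row 4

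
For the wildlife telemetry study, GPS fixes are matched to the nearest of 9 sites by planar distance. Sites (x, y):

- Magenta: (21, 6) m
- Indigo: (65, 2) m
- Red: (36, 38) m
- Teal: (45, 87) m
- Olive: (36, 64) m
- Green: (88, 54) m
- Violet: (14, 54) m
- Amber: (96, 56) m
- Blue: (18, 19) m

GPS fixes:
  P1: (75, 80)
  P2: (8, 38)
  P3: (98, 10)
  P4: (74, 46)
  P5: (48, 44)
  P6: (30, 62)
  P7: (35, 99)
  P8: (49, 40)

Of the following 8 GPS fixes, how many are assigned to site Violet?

P1 → Green
P2 → Violet
P3 → Indigo
P4 → Green
P5 → Red
P6 → Olive
P7 → Teal
P8 → Red
1 of the 8 goes to Violet.

1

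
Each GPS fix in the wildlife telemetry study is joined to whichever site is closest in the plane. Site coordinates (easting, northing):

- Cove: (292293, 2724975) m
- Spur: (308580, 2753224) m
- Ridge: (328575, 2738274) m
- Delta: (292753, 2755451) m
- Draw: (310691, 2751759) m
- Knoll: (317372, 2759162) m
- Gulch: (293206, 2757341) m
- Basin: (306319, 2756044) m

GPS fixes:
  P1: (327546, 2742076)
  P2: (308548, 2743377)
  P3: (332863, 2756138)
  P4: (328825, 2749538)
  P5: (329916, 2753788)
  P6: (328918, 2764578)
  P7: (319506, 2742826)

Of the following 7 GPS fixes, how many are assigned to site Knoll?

3

P1 → Ridge
P2 → Draw
P3 → Knoll
P4 → Ridge
P5 → Knoll
P6 → Knoll
P7 → Ridge
3 of the 7 go to Knoll.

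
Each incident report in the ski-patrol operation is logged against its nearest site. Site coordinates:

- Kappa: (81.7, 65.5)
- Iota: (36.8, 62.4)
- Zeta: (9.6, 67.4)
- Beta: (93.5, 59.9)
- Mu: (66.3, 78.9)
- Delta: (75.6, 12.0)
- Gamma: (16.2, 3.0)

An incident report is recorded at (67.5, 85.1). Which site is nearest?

Squared distances to each site:
Kappa: 585.800; Iota: 1457.780; Zeta: 3665.700; Beta: 1311.040; Mu: 39.880; Delta: 5409.220; Gamma: 9372.100.
Minimum at Mu.

Mu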